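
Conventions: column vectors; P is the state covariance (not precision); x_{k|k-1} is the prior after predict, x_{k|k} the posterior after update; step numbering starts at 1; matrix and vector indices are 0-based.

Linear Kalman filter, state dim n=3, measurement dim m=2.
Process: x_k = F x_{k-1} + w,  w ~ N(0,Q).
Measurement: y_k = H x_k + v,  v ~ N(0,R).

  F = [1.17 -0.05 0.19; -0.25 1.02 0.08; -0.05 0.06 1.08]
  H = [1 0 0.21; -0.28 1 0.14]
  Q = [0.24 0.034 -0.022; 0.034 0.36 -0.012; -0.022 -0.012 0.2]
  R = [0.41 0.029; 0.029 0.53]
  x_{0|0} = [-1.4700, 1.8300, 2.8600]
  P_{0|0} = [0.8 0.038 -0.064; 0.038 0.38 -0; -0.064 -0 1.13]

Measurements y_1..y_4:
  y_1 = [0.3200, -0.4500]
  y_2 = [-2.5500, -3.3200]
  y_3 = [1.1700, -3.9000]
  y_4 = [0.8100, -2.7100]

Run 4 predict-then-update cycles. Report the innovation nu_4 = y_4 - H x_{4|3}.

step 1: x^-=[-1.2680, 2.4629, 3.2721]  P^-=[1.3440 -0.1593 0.0844; -0.1593 0.7958 0.1339; 0.0844 0.1339 1.5281]  S=[1.8568 -0.4267; -0.4267 1.5812]  K=[0.7007 -0.1422; 0.0578 0.5589; 0.2830 0.2814]  nu=[0.9009, -3.7260]  x^+=[-0.1070, 0.4323, 2.4785]  P^+=[0.3154 0.0548 -0.1535; 0.0548 0.3231 -0.0707; -0.1535 -0.0707 1.3222]
step 2: x^-=[0.3241, 0.6660, 2.7080]  P^-=[0.6470 -0.0091 0.0444; -0.0091 0.6910 0.0861; 0.0444 0.0861 1.7512]  S=[1.1528 -0.0881; -0.0881 1.3318]  K=[0.5616 -0.1010; 0.0485 0.5330; 0.3777 0.2644]  nu=[-3.4428, -4.2744]  x^+=[-1.1773, -1.7795, 0.2775]  P^+=[0.2598 0.0572 -0.1548; 0.0572 0.3145 -0.1038; -0.1548 -0.1038 1.5112]
step 3: x^-=[-1.2358, -1.4985, 0.2518]  P^-=[0.5775 0.0070 0.0864; 0.0070 0.6732 0.0648; 0.0864 0.0648 1.9674]  S=[1.1105 -0.0472; -0.0472 1.2945]  K=[0.5325 -0.0907; 0.0410 0.5270; 0.4609 0.2610]  nu=[2.3529, -2.7827]  x^+=[0.2696, -2.8687, 0.6100]  P^+=[0.2474 0.0578 -0.1509; 0.0578 0.3138 -0.1222; -0.1509 -0.1222 1.6546]
step 4: x^-=[0.5747, -2.9447, 0.4732]  P^-=[0.5676 0.0103 0.1222; 0.0103 0.6692 0.0556; 0.1222 0.0556 2.1318]  S=[1.1230 -0.0354; -0.0354 1.2857]  K=[0.5256 -0.0879; 0.0361 0.5253; 0.5158 0.2629]  nu=[0.1359, 0.3293]  x^+=[0.6172, -2.7668, 0.6299]  P^+=[0.2443 0.0580 -0.1492; 0.0580 0.3143 -0.1330; -0.1492 -0.1330 1.7538]

innov = [0.1359, 0.3293]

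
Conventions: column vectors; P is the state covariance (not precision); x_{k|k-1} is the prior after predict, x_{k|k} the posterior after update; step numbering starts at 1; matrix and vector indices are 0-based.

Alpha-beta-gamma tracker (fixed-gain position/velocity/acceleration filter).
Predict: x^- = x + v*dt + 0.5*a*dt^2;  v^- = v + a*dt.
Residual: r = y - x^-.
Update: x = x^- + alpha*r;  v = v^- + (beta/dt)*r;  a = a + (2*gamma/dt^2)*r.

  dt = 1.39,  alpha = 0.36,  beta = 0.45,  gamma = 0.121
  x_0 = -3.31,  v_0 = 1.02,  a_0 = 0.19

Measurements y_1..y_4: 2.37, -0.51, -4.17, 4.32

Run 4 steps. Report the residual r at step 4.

resid = 4.5331

step 1: x_pred=-1.7087  r=4.0787  x^+=-0.2403  v^+=2.6045  a^+=0.7009
step 2: x_pred=4.0570  r=-4.5670  x^+=2.4129  v^+=2.1002  a^+=0.1288
step 3: x_pred=5.4566  r=-9.6266  x^+=1.9910  v^+=-0.8373  a^+=-1.0769
step 4: x_pred=-0.2131  r=4.5331  x^+=1.4188  v^+=-0.8666  a^+=-0.5091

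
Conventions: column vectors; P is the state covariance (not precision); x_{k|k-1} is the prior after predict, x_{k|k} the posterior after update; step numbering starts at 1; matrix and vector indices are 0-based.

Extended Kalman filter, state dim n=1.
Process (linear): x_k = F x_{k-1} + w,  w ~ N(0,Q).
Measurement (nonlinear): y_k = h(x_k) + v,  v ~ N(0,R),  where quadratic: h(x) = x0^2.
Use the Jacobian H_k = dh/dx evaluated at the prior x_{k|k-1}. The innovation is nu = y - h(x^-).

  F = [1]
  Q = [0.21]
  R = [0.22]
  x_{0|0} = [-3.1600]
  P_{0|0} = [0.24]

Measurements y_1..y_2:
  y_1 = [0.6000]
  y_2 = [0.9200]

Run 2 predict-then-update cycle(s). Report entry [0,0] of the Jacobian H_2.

H_jac[0,0] = -3.3858

step 1: x^-=[-3.1600]  P^-=[0.4500]  H_jac=[-6.3200]  S=[18.1941]  K=[-0.1563]  nu=[-9.3856]  x^+=[-1.6929]  P^+=[0.0054]
step 2: x^-=[-1.6929]  P^-=[0.2154]  H_jac=[-3.3858]  S=[2.6897]  K=[-0.2712]  nu=[-1.9459]  x^+=[-1.1652]  P^+=[0.0176]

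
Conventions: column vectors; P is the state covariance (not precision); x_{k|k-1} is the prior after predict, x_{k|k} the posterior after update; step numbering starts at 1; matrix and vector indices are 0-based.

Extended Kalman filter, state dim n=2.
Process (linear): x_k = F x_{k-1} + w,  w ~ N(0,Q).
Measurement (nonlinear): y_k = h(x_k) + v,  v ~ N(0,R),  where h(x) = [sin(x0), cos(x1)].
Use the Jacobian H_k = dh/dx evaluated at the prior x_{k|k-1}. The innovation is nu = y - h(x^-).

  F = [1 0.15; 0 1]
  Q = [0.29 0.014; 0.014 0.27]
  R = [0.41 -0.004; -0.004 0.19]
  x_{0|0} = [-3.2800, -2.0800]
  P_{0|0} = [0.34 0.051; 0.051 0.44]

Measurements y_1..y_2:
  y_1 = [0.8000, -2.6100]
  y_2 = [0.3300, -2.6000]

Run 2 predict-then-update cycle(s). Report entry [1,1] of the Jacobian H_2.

H_jac[1,1] = -0.6738

step 1: x^-=[-3.5920, -2.0800]  P^-=[0.6552 0.1310; 0.1310 0.7100]  H_jac=[-0.9003 0.0000; 0.0000 0.8731]  S=[0.9410 -0.1070; -0.1070 0.7313]  K=[-0.6193 0.0658; -0.0294 0.8434]  nu=[0.3647, -2.1225]  x^+=[-3.9575, -3.8809]  P^+=[0.2824 0.0172; 0.0172 0.1837]
step 2: x^-=[-4.5397, -3.8809]  P^-=[0.5816 0.0587; 0.0587 0.4537]  H_jac=[-0.1719 0.0000; 0.0000 -0.6738]  S=[0.4272 0.0028; 0.0028 0.3960]  K=[-0.2333 -0.0983; -0.0186 -0.7719]  nu=[-0.6551, -1.8611]  x^+=[-4.2040, -2.4323]  P^+=[0.5544 0.0263; 0.0263 0.2175]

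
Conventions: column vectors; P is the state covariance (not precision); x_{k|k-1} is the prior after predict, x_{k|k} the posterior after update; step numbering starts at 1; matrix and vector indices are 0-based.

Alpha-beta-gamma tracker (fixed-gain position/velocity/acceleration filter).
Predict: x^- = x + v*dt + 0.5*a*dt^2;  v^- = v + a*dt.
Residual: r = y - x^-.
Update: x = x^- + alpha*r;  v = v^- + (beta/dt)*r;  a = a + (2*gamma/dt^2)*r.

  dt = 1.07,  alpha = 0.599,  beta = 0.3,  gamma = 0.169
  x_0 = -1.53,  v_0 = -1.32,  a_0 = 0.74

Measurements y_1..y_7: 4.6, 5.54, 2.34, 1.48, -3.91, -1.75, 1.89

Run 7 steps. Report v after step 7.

v_post = -8.4445

step 1: x_pred=-2.5188  r=7.1188  x^+=1.7454  v^+=1.4677  a^+=2.8416
step 2: x_pred=4.9425  r=0.5975  x^+=5.3004  v^+=4.6758  a^+=3.0180
step 3: x_pred=12.0312  r=-9.6912  x^+=6.2262  v^+=5.1879  a^+=0.1570
step 4: x_pred=11.8671  r=-10.3871  x^+=5.6452  v^+=2.4436  a^+=-2.9095
step 5: x_pred=6.5943  r=-10.5043  x^+=0.3022  v^+=-3.6147  a^+=-6.0106
step 6: x_pred=-7.0063  r=5.2563  x^+=-3.8578  v^+=-8.5724  a^+=-4.4589
step 7: x_pred=-15.5827  r=17.4727  x^+=-5.1165  v^+=-8.4445  a^+=0.6995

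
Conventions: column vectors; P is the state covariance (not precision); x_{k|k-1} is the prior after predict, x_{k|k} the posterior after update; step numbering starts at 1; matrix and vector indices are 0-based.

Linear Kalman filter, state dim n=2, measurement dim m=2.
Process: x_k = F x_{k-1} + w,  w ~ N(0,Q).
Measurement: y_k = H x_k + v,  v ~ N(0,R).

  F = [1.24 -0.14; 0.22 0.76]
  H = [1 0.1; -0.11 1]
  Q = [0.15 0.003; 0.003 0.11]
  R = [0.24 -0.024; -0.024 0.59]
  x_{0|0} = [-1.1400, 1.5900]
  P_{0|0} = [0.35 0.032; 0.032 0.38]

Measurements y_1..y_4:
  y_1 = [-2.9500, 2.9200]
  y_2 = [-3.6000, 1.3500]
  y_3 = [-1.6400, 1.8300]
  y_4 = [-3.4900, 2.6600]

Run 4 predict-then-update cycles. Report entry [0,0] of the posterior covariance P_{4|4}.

P_post[0,0] = 0.1469

step 1: x^-=[-1.6362, 0.9576]  P^-=[0.6845 0.0872; 0.0872 0.3571]  S=[0.9455 0.0227; 0.0227 0.9362]  K=[0.7333 -0.0050; 0.1212 0.3683]  nu=[-1.4096, 1.7824]  x^+=[-2.6788, 1.4432]  P^+=[0.1762 -0.0012; -0.0012 0.2142]
step 2: x^-=[-3.5237, 0.5075]  P^-=[0.4256 0.0272; 0.0272 0.2419]  S=[0.6734 -0.0197; -0.0197 0.8310]  K=[0.6357 -0.0085; 0.0848 0.2895]  nu=[-0.1270, 0.4549]  x^+=[-3.6084, 0.6284]  P^+=[0.1531 -0.0034; -0.0034 0.1684]
step 3: x^-=[-4.5623, -0.3162]  P^-=[0.3899 0.0237; 0.0237 0.2135]  S=[0.6368 -0.0221; -0.0221 0.8030]  K=[0.6158 -0.0069; 0.0800 0.2648]  nu=[2.9540, 1.6444]  x^+=[-2.7547, 0.3555]  P^+=[0.1482 -0.0026; -0.0026 0.1541]
step 4: x^-=[-3.4656, -0.3359]  P^-=[0.3818 0.0247; 0.0247 0.2053]  S=[0.6288 -0.0210; -0.0210 0.7945]  K=[0.6109 -0.0056; 0.0805 0.2571]  nu=[0.0092, 2.6147]  x^+=[-3.4746, 0.3371]  P^+=[0.1469 -0.0018; -0.0018 0.1496]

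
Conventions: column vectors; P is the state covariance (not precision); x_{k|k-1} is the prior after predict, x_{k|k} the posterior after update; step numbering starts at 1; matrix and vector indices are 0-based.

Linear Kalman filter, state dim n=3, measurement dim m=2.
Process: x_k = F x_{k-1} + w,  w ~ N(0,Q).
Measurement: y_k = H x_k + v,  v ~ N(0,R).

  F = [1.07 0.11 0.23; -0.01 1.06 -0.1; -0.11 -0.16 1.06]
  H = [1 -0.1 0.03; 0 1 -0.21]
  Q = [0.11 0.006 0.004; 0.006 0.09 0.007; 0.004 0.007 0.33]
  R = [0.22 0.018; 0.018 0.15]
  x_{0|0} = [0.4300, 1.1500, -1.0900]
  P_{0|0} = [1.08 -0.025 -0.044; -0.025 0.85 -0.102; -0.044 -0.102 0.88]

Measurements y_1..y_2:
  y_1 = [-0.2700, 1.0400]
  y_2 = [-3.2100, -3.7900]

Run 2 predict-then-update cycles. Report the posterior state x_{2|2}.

step 1: x^-=[0.3359, 1.3237, -1.3867]  P^-=[1.3706 0.0261 0.0241; 0.0261 1.0760 -0.3426; 0.0241 -0.3426 1.3976]  S=[1.6009 -0.0949; -0.0949 1.4316]  K=[0.8592 0.0716; -0.0099 0.8013; 0.0365 -0.4419]  nu=[-0.4319, -0.5749]  x^+=[-0.0764, 0.8673, -1.1484]  P^+=[0.1931 0.0227 -0.0165; 0.0227 0.1553 0.1681; -0.0165 0.1681 1.1128]
step 2: x^-=[-0.2505, 1.0350, -1.3476]  P^-=[0.3975 0.0631 0.2408; 0.0631 0.2395 0.0518; 0.2408 0.0518 1.5343]  S=[0.6228 -0.0004; -0.0004 0.4354]  K=[0.6398 0.0295; 0.0658 0.5251; 0.4518 -0.6206]  nu=[-2.8156, -5.1080]  x^+=[-2.2023, -1.8326, 0.5504]  P^+=[0.1423 0.0303 0.0686; 0.0303 0.1168 0.1753; 0.0686 0.1753 1.2393]

x_post = [-2.2023, -1.8326, 0.5504]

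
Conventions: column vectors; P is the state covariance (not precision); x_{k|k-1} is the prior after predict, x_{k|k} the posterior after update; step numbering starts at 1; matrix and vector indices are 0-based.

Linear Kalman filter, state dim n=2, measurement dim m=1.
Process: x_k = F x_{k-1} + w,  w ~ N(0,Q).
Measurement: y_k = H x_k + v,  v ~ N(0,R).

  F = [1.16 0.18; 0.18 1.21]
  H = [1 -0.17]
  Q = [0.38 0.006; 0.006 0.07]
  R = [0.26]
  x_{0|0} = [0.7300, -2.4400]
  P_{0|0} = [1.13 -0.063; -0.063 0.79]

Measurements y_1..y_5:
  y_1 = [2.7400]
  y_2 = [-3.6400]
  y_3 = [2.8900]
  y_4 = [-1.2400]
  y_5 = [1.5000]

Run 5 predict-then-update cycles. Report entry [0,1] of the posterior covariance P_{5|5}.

P_post[0,1] = 1.0643

step 1: x^-=[0.4076, -2.8210]  P^-=[1.8998 0.3235; 0.3235 1.2358]  S=[2.0855]  K=[0.8846; 0.0544]  nu=[1.8528]  x^+=[2.0466, -2.7202]  P^+=[0.2679 0.2232; 0.2232 1.2296]
step 2: x^-=[1.8844, -2.9231]  P^-=[0.8736 0.6502; 0.6502 1.9762]  S=[0.9696]  K=[0.7870; 0.3241]  nu=[-6.0213]  x^+=[-2.8541, -4.8749]  P^+=[0.2731 0.4029; 0.4029 1.8743]
step 3: x^-=[-4.1882, -6.4123]  P^-=[0.9765 1.0498; 1.0498 2.9986]  S=[0.9662]  K=[0.8259; 0.5590]  nu=[5.9881]  x^+=[0.7575, -3.0650]  P^+=[0.3174 0.6038; 0.6038 2.6967]
step 4: x^-=[0.3270, -3.5724]  P^-=[1.1466 1.5266; 1.5266 4.2915]  S=[1.0115]  K=[0.8769; 0.7880]  nu=[-2.1743]  x^+=[-1.5797, -5.2857]  P^+=[0.3687 0.8277; 0.8277 3.6634]
step 5: x^-=[-2.7839, -6.6800]  P^-=[1.3404 2.0694; 2.0694 5.8061]  S=[1.0647]  K=[0.9286; 1.0166]  nu=[3.1483]  x^+=[0.1397, -3.4794]  P^+=[0.4224 1.0643; 1.0643 4.7057]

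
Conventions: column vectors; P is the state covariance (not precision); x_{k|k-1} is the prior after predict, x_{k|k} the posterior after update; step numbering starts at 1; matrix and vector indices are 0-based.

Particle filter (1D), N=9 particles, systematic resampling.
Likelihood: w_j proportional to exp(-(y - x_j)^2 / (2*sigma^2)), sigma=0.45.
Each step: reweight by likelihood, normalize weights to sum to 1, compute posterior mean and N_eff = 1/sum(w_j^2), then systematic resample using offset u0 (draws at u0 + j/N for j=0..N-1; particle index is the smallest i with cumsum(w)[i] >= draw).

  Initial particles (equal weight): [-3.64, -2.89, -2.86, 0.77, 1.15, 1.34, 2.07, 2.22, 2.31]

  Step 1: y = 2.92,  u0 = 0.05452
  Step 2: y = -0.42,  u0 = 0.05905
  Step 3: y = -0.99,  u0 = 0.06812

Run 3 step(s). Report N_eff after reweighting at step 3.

step 1: w=[0.0000, 0.0000, 0.0000, 0.0000, 0.0005, 0.0024, 0.1936, 0.3437, 0.4598]  mean=2.2297  Neff=2.7247  idx=[6, 6, 7, 7, 7, 8, 8, 8, 8]
step 2: w=[0.3802, 0.3802, 0.0569, 0.0569, 0.0569, 0.0172, 0.0172, 0.0172, 0.0172]  mean=2.1121  Neff=3.3332  idx=[0, 0, 0, 1, 1, 1, 1, 3, 5]
step 3: w=[0.1404, 0.1404, 0.1404, 0.1404, 0.1404, 0.1404, 0.1404, 0.0138, 0.0032]  mean=2.0728  Neff=7.2339  idx=[0, 1, 2, 2, 3, 4, 5, 6, 6]

N_eff = 7.2339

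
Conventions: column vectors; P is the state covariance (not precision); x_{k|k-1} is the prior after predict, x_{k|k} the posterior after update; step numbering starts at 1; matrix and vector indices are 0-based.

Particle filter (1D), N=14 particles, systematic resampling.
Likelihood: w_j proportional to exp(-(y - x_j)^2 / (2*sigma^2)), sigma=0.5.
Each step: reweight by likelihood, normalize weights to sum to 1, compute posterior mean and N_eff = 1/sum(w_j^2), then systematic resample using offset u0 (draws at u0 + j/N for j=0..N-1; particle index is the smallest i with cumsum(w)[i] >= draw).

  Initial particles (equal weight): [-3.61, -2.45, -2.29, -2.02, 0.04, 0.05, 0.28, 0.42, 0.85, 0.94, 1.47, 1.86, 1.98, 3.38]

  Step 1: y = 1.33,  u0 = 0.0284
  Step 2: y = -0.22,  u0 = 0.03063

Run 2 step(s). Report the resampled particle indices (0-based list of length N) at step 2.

step 1: w=[0.0000, 0.0000, 0.0000, 0.0000, 0.0097, 0.0102, 0.0298, 0.0515, 0.1703, 0.1991, 0.2595, 0.1539, 0.1159, 0.0001]  mean=1.2604  Neff=5.6537  idx=[6, 7, 8, 8, 9, 9, 9, 10, 10, 10, 11, 11, 12, 12]
step 2: w=[0.4144, 0.3011, 0.0692, 0.0692, 0.0463, 0.0463, 0.0463, 0.0023, 0.0023, 0.0023, 0.0001, 0.0001, 0.0000, 0.0000]  mean=0.5013  Neff=3.5915  idx=[0, 0, 0, 0, 0, 0, 1, 1, 1, 1, 2, 3, 4, 6]

resampled_idx = [0, 0, 0, 0, 0, 0, 1, 1, 1, 1, 2, 3, 4, 6]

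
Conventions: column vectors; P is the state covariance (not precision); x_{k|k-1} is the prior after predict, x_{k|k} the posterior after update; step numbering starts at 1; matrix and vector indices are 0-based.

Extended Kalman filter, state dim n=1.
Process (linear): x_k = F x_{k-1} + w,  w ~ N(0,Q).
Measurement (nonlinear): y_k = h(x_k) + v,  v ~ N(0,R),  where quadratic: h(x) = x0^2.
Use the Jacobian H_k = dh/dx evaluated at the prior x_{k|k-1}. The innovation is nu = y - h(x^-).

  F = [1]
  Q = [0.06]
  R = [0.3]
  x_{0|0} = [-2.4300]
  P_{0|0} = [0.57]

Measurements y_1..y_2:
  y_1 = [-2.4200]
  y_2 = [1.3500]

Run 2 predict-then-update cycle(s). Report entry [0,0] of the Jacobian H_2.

step 1: x^-=[-2.4300]  P^-=[0.6300]  H_jac=[-4.8600]  S=[15.1803]  K=[-0.2017]  nu=[-8.3249]  x^+=[-0.7509]  P^+=[0.0125]
step 2: x^-=[-0.7509]  P^-=[0.0725]  H_jac=[-1.5018]  S=[0.4634]  K=[-0.2348]  nu=[0.7861]  x^+=[-0.9355]  P^+=[0.0469]

H_jac[0,0] = -1.5018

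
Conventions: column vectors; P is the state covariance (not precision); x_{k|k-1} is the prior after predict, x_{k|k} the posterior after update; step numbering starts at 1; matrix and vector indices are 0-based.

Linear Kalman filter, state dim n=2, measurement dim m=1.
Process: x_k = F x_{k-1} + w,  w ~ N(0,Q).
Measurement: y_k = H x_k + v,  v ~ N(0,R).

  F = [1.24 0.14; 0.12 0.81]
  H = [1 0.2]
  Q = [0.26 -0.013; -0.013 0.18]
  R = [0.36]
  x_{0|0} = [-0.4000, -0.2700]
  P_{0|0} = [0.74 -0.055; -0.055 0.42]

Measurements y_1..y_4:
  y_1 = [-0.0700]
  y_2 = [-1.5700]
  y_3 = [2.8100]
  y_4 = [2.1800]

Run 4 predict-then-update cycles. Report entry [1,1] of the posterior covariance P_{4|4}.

P_post[1,1] = 0.4581

step 1: x^-=[-0.5338, -0.2667]  P^-=[1.3870 0.0886; 0.0886 0.4555]  S=[1.8006]  K=[0.7801; 0.0998]  nu=[0.5171]  x^+=[-0.1304, -0.2151]  P^+=[0.2912 -0.0516; -0.0516 0.4376]
step 2: x^-=[-0.1918, -0.1899]  P^-=[0.6983 0.0273; 0.0273 0.4613]  S=[1.0877]  K=[0.6471; 0.1099]  nu=[-1.3402]  x^+=[-1.0590, -0.3371]  P^+=[0.2430 -0.0501; -0.0501 0.4481]
step 3: x^-=[-1.3603, -0.4002]  P^-=[0.6250 0.0228; 0.0228 0.4678]  S=[1.0128]  K=[0.6216; 0.1149]  nu=[4.2504]  x^+=[1.2816, 0.0883]  P^+=[0.2337 -0.0495; -0.0495 0.4544]
step 4: x^-=[1.6015, 0.2253]  P^-=[0.6110 0.0227; 0.0227 0.4719]  S=[0.9990]  K=[0.6162; 0.1172]  nu=[0.5334]  x^+=[1.9302, 0.2879]  P^+=[0.2317 -0.0494; -0.0494 0.4581]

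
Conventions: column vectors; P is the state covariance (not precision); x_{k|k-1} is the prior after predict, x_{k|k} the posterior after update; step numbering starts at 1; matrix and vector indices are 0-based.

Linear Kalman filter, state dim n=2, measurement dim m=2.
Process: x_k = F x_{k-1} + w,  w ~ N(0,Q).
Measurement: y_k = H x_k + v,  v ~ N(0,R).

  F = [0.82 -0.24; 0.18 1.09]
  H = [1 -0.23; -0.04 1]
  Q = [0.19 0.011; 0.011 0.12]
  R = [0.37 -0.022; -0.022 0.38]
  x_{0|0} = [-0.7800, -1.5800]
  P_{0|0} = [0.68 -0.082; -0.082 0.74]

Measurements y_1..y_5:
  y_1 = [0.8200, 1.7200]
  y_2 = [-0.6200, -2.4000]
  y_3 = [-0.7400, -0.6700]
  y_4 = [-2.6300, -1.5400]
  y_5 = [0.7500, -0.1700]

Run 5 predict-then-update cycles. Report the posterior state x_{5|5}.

x_post = [-0.2291, -0.9417]

step 1: x^-=[-0.2604, -1.8626]  P^-=[0.7221 -0.1520; -0.1520 0.9890]  S=[1.2144 -0.4317; -0.4317 1.3824]  K=[0.6490 0.0719; -0.0636 0.7000]  nu=[0.6520, 3.5722]  x^+=[0.4194, 0.5965]  P^+=[0.2438 0.0228; 0.0228 0.2683]
step 2: x^-=[0.2008, 0.7257]  P^-=[0.3604 -0.0038; -0.0038 0.4556]  S=[0.7563 -0.1451; -0.1451 0.8365]  K=[0.4898 0.0631; -0.0405 0.5378]  nu=[-0.6539, -3.1177]  x^+=[-0.3164, -0.9247]  P^+=[0.1846 0.0206; 0.0206 0.2061]
step 3: x^-=[-0.0375, -1.0648]  P^-=[0.3179 0.0019; 0.0019 0.3789]  S=[0.7071 -0.1200; -0.1200 0.7593]  K=[0.4588 0.0582; -0.0370 0.4931]  nu=[-0.9474, 0.3933]  x^+=[-0.4493, -0.8359]  P^+=[0.1728 0.0189; 0.0189 0.1890]
step 4: x^-=[-0.1678, -0.9920]  P^-=[0.3097 0.0032; 0.0032 0.3575]  S=[0.6971 -0.1134; -0.1134 0.7378]  K=[0.4524 0.0571; -0.0355 0.4790]  nu=[-2.6903, -0.5547]  x^+=[-1.4167, -1.1623]  P^+=[0.1704 0.0186; 0.0186 0.1835]
step 5: x^-=[-0.8827, -1.5219]  P^-=[0.3079 0.0039; 0.0039 0.3509]  S=[0.6946 -0.1111; -0.1111 0.7310]  K=[0.4510 0.0570; -0.0347 0.4745]  nu=[1.2827, 1.3166]  x^+=[-0.2291, -0.9417]  P^+=[0.1699 0.0185; 0.0185 0.1818]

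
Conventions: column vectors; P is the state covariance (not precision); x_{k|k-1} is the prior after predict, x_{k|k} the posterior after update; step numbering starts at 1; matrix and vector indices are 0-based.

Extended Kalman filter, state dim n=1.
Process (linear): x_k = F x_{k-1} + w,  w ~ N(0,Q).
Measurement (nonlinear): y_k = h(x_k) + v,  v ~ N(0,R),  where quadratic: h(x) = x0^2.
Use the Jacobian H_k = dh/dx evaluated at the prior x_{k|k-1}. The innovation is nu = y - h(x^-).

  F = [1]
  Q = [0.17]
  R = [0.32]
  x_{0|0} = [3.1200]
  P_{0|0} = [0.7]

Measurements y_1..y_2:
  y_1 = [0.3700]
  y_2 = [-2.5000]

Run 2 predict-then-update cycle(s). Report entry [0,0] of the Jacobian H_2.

step 1: x^-=[3.1200]  P^-=[0.8700]  H_jac=[6.2400]  S=[34.1957]  K=[0.1588]  nu=[-9.3644]  x^+=[1.6333]  P^+=[0.0081]
step 2: x^-=[1.6333]  P^-=[0.1781]  H_jac=[3.2667]  S=[2.2210]  K=[0.2620]  nu=[-5.1678]  x^+=[0.2793]  P^+=[0.0257]

H_jac[0,0] = 3.2667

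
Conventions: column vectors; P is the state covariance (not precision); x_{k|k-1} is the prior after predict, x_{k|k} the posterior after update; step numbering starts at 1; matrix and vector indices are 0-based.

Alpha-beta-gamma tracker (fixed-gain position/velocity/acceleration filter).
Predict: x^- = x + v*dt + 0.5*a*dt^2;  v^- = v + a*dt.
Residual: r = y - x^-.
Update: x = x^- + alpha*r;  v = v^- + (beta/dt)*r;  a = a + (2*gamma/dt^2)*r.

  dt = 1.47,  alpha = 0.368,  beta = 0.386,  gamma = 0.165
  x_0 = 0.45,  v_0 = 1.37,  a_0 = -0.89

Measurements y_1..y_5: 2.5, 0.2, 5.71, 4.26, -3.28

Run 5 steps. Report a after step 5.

step 1: x_pred=1.5023  r=0.9977  x^+=1.8695  v^+=0.3237  a^+=-0.7376
step 2: x_pred=1.5483  r=-1.3483  x^+=1.0521  v^+=-1.1147  a^+=-0.9435
step 3: x_pred=-1.6059  r=7.3159  x^+=1.0863  v^+=-0.5806  a^+=0.1737
step 4: x_pred=0.4205  r=3.8395  x^+=1.8334  v^+=0.6829  a^+=0.7601
step 5: x_pred=3.6585  r=-6.9385  x^+=1.1051  v^+=-0.0218  a^+=-0.2996

a_post = -0.2996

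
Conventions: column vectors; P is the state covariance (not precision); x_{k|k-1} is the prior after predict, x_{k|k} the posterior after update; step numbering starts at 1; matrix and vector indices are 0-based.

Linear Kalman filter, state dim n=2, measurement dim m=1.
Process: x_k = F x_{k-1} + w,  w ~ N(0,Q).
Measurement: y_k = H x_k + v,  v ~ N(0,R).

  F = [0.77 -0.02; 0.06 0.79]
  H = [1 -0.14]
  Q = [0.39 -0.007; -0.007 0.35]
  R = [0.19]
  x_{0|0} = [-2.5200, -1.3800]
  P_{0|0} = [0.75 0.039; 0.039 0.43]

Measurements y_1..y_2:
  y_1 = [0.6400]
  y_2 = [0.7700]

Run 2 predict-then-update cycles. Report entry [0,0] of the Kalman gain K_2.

K[0,0] = 0.7067

step 1: x^-=[-1.9128, -1.2414]  P^-=[0.8336 0.0445; 0.0445 0.6248]  S=[1.0234]  K=[0.8085; -0.0420]  nu=[2.3790]  x^+=[0.0106, -1.3412]  P^+=[0.1647 0.0792; 0.0792 0.6230]
step 2: x^-=[0.0350, -1.0589]  P^-=[0.4855 0.0389; 0.0389 0.7469]  S=[0.6792]  K=[0.7067; -0.0967]  nu=[0.5868]  x^+=[0.4497, -1.1157]  P^+=[0.1462 0.0853; 0.0853 0.7405]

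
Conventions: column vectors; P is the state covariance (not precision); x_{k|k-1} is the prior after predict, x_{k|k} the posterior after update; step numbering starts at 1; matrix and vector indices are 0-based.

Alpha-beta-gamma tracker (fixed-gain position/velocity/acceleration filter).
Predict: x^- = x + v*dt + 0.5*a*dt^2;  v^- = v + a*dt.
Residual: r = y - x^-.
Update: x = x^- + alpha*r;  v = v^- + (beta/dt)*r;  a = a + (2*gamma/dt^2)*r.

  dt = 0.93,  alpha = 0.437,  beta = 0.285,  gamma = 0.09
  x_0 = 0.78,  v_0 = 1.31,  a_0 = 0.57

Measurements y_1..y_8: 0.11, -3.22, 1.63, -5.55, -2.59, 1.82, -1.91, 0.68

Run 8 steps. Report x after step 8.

step 1: x_pred=2.2448  r=-2.1348  x^+=1.3119  v^+=1.1859  a^+=0.1257
step 2: x_pred=2.4691  r=-5.6891  x^+=-0.0170  v^+=-0.4406  a^+=-1.0583
step 3: x_pred=-0.8845  r=2.5145  x^+=0.2144  v^+=-0.6543  a^+=-0.5350
step 4: x_pred=-0.6255  r=-4.9245  x^+=-2.7775  v^+=-2.6609  a^+=-1.5599
step 5: x_pred=-5.9267  r=3.3367  x^+=-4.4686  v^+=-3.0891  a^+=-0.8654
step 6: x_pred=-7.7157  r=9.5357  x^+=-3.5486  v^+=-0.9717  a^+=1.1191
step 7: x_pred=-3.9683  r=2.0583  x^+=-3.0688  v^+=0.6998  a^+=1.5475
step 8: x_pred=-1.7488  r=2.4288  x^+=-0.6874  v^+=2.8833  a^+=2.0529

x_post = -0.6874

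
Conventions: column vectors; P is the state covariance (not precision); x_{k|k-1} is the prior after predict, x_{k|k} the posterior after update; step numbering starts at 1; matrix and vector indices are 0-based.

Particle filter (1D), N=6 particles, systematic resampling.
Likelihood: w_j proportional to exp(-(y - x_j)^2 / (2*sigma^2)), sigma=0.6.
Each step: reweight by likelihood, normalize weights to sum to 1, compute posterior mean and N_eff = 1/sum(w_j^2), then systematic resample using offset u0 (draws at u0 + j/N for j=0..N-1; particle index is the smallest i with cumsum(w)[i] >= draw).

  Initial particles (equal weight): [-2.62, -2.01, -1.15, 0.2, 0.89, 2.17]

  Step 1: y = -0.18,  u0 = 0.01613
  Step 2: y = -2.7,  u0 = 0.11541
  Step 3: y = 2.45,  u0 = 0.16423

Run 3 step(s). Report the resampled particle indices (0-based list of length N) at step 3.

step 1: w=[0.0002, 0.0073, 0.2077, 0.6279, 0.1565, 0.0004]  mean=0.0115  Neff=2.1646  idx=[2, 2, 3, 3, 3, 4]
step 2: w=[0.4998, 0.4998, 0.0001, 0.0001, 0.0001, 0.0000]  mean=-1.1495  Neff=2.0014  idx=[0, 0, 0, 1, 1, 1]
step 3: w=[0.1667, 0.1667, 0.1667, 0.1667, 0.1667, 0.1667]  mean=-1.1500  Neff=6.0000  idx=[0, 1, 2, 3, 4, 5]

resampled_idx = [0, 1, 2, 3, 4, 5]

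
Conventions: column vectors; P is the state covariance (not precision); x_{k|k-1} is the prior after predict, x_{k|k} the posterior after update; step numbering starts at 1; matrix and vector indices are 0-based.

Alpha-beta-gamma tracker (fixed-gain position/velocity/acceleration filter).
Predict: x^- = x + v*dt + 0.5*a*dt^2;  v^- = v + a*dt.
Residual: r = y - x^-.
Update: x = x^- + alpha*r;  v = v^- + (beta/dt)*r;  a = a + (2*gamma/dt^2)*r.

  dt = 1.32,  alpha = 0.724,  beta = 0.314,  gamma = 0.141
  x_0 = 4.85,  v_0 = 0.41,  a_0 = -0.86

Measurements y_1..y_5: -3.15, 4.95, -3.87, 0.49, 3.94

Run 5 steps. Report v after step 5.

step 1: x_pred=4.6420  r=-7.7920  x^+=-0.9994  v^+=-2.5787  a^+=-2.1211
step 2: x_pred=-6.2513  r=11.2013  x^+=1.8585  v^+=-2.7140  a^+=-0.3082
step 3: x_pred=-1.9926  r=-1.8774  x^+=-3.3518  v^+=-3.5675  a^+=-0.6121
step 4: x_pred=-8.5942  r=9.0842  x^+=-2.0172  v^+=-2.2145  a^+=0.8582
step 5: x_pred=-4.1927  r=8.1327  x^+=1.6954  v^+=0.8529  a^+=2.1744

v_post = 0.8529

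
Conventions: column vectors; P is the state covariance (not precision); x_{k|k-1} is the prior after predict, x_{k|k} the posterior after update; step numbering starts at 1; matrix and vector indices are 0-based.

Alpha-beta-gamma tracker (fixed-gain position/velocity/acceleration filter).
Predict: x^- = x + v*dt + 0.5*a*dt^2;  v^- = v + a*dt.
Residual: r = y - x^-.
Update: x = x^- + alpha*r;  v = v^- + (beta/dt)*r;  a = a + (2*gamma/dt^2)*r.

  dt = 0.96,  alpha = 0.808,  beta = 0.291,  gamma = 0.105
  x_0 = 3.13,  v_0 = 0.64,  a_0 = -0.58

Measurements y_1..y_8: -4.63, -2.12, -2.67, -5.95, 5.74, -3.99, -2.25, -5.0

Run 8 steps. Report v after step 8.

step 1: x_pred=3.4771  r=-8.1071  x^+=-3.0734  v^+=-2.3743  a^+=-2.4273
step 2: x_pred=-6.4712  r=4.3512  x^+=-2.9554  v^+=-3.3855  a^+=-1.4358
step 3: x_pred=-6.8672  r=4.1972  x^+=-3.4759  v^+=-3.4917  a^+=-0.4794
step 4: x_pred=-7.0488  r=1.0988  x^+=-6.1610  v^+=-3.6189  a^+=-0.2291
step 5: x_pred=-9.7406  r=15.4806  x^+=2.7677  v^+=0.8538  a^+=3.2984
step 6: x_pred=5.1073  r=-9.0973  x^+=-2.2433  v^+=1.2627  a^+=1.2255
step 7: x_pred=-0.4665  r=-1.7835  x^+=-1.9076  v^+=1.8985  a^+=0.8191
step 8: x_pred=0.2924  r=-5.2924  x^+=-3.9839  v^+=1.0805  a^+=-0.3869

v_post = 1.0805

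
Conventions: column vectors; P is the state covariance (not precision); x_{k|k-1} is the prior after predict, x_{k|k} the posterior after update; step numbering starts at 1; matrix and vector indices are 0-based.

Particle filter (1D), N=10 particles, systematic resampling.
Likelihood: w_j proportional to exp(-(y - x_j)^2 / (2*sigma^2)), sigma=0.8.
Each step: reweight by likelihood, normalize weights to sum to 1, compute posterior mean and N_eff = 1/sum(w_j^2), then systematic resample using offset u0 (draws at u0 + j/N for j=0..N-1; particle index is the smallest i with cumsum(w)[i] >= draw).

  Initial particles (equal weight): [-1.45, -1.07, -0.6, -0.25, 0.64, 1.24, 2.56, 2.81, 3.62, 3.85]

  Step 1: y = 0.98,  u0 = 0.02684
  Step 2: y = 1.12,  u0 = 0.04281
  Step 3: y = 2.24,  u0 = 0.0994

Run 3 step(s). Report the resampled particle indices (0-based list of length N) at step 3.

step 1: w=[0.0038, 0.0145, 0.0551, 0.1189, 0.3542, 0.3677, 0.0551, 0.0283, 0.0017, 0.0006]  mean=0.8279  Neff=3.5477  idx=[2, 3, 4, 4, 4, 4, 5, 5, 5, 6]
step 2: w=[0.0145, 0.0338, 0.1222, 0.1222, 0.1222, 0.1222, 0.1447, 0.1447, 0.1447, 0.0290]  mean=0.9079  Neff=8.0192  idx=[1, 2, 3, 4, 5, 6, 6, 7, 8, 8]
step 3: w=[0.0028, 0.0477, 0.0477, 0.0477, 0.0477, 0.1613, 0.1613, 0.1613, 0.1613, 0.1613]  mean=1.1214  Neff=7.1844  idx=[3, 5, 5, 6, 6, 7, 8, 8, 9, 9]

resampled_idx = [3, 5, 5, 6, 6, 7, 8, 8, 9, 9]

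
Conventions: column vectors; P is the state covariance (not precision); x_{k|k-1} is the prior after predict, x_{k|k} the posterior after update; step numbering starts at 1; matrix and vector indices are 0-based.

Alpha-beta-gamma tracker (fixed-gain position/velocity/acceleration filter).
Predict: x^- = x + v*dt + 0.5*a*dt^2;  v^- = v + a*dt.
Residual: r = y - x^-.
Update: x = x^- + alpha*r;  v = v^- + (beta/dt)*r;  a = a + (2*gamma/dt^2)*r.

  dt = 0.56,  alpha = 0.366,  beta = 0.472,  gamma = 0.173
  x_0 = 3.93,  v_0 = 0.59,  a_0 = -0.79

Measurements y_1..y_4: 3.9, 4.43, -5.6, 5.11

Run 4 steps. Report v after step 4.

step 1: x_pred=4.1365  r=-0.2365  x^+=4.0500  v^+=-0.0518  a^+=-1.0510
step 2: x_pred=3.8562  r=0.5738  x^+=4.0662  v^+=-0.1567  a^+=-0.4179
step 3: x_pred=3.9130  r=-9.5130  x^+=0.4312  v^+=-8.4087  a^+=-10.9137
step 4: x_pred=-5.9889  r=11.0989  x^+=-1.9267  v^+=-5.1656  a^+=1.3320

v_post = -5.1656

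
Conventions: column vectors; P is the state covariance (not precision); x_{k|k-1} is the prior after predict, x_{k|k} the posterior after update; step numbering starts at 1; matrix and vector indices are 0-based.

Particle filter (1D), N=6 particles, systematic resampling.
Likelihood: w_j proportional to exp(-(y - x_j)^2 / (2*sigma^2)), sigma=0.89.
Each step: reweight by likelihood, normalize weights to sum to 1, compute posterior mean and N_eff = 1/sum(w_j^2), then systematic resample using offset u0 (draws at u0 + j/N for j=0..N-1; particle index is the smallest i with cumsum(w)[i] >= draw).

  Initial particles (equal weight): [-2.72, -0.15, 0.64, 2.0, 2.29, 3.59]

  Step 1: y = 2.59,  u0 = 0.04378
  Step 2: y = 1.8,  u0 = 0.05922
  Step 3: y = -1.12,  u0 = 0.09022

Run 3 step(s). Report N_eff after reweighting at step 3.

N_eff = 5.0698

step 1: w=[0.0000, 0.0037, 0.0381, 0.3374, 0.3971, 0.2236]  mean=2.4110  Neff=3.0954  idx=[3, 3, 3, 4, 4, 5]
step 2: w=[0.2041, 0.2041, 0.2041, 0.1799, 0.1799, 0.0277]  mean=2.1484  Neff=5.2481  idx=[0, 1, 1, 2, 3, 4]
step 3: w=[0.2171, 0.2171, 0.2171, 0.2171, 0.0657, 0.0657]  mean=2.0381  Neff=5.0698  idx=[0, 1, 1, 2, 3, 4]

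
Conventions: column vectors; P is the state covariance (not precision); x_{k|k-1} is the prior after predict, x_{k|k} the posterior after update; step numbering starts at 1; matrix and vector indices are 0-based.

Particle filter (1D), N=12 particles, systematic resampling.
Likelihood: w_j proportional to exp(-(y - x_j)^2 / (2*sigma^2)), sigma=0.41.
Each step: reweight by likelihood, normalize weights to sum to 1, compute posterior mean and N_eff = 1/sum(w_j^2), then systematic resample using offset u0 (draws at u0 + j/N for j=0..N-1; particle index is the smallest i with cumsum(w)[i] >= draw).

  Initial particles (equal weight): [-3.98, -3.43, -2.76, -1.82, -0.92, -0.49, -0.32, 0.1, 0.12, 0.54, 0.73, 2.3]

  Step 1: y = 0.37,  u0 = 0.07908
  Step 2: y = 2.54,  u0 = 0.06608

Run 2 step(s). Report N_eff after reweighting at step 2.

N_eff = 3.6920

step 1: w=[0.0000, 0.0000, 0.0000, 0.0000, 0.0020, 0.0308, 0.0675, 0.2240, 0.2311, 0.2553, 0.1893, 0.0000]  mean=0.2876  Neff=4.7596  idx=[6, 7, 7, 8, 8, 8, 9, 9, 9, 10, 10, 10]
step 2: w=[0.0000, 0.0001, 0.0001, 0.0001, 0.0001, 0.0001, 0.0347, 0.0347, 0.0347, 0.2985, 0.2985, 0.2985]  mean=0.7099  Neff=3.6920  idx=[7, 9, 9, 9, 9, 10, 10, 10, 11, 11, 11, 11]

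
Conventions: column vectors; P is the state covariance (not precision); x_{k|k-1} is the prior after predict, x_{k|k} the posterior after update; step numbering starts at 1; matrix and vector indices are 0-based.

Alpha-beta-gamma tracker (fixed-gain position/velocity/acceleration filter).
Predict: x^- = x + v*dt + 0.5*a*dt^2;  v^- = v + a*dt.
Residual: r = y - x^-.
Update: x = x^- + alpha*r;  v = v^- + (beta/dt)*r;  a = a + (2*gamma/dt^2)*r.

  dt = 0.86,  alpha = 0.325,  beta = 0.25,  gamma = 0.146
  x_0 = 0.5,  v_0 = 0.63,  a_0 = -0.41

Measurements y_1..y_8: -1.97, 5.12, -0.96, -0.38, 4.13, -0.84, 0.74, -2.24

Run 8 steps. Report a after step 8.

step 1: x_pred=0.8902  r=-2.8602  x^+=-0.0394  v^+=-0.5540  a^+=-1.5392
step 2: x_pred=-1.0851  r=6.2051  x^+=0.9316  v^+=-0.0740  a^+=0.9106
step 3: x_pred=1.2047  r=-2.1647  x^+=0.5012  v^+=0.0799  a^+=0.0559
step 4: x_pred=0.5905  r=-0.9705  x^+=0.2751  v^+=-0.1542  a^+=-0.3272
step 5: x_pred=0.0215  r=4.1085  x^+=1.3568  v^+=0.7587  a^+=1.2948
step 6: x_pred=2.4881  r=-3.3281  x^+=1.4065  v^+=0.9048  a^+=-0.0191
step 7: x_pred=2.1776  r=-1.4376  x^+=1.7104  v^+=0.4705  a^+=-0.5867
step 8: x_pred=1.8980  r=-4.1380  x^+=0.5532  v^+=-1.2370  a^+=-2.2204

a_post = -2.2204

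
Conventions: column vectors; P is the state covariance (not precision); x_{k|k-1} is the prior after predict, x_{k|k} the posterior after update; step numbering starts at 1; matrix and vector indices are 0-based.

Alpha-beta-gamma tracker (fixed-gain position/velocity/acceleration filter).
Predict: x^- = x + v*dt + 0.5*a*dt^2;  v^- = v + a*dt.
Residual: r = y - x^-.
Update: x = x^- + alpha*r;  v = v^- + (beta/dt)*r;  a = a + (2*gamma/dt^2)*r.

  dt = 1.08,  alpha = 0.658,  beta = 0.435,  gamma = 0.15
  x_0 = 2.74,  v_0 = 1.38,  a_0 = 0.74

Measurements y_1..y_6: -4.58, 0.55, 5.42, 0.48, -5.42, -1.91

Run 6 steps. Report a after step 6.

step 1: x_pred=4.6620  r=-9.2420  x^+=-1.4192  v^+=-1.5433  a^+=-1.6370
step 2: x_pred=-4.0407  r=4.5907  x^+=-1.0200  v^+=-1.4622  a^+=-0.4563
step 3: x_pred=-2.8654  r=8.2854  x^+=2.5864  v^+=1.3821  a^+=1.6747
step 4: x_pred=5.0558  r=-4.5758  x^+=2.0449  v^+=1.3478  a^+=0.4978
step 5: x_pred=3.7908  r=-9.2108  x^+=-2.2699  v^+=-1.8245  a^+=-1.8712
step 6: x_pred=-5.3317  r=3.4217  x^+=-3.0802  v^+=-2.4673  a^+=-0.9912

a_post = -0.9912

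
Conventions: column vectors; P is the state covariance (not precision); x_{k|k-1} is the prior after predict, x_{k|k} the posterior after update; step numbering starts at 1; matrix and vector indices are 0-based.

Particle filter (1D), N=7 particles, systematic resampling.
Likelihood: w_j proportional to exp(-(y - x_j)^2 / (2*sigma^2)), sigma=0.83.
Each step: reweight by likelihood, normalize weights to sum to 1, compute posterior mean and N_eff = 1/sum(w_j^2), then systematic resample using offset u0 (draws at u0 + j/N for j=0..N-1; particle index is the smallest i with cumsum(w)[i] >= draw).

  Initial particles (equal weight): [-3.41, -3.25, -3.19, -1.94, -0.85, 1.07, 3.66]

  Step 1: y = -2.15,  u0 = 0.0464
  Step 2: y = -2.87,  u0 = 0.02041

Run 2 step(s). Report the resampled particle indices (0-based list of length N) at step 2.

step 1: w=[0.1290, 0.1696, 0.1862, 0.3953, 0.1197, 0.0002, 0.0000]  mean=-2.4533  Neff=3.9893  idx=[0, 1, 2, 2, 3, 3, 4]
step 2: w=[0.1727, 0.1922, 0.1981, 0.1981, 0.1139, 0.1139, 0.0110]  mean=-2.9289  Neff=5.8364  idx=[0, 0, 1, 2, 3, 3, 5]

resampled_idx = [0, 0, 1, 2, 3, 3, 5]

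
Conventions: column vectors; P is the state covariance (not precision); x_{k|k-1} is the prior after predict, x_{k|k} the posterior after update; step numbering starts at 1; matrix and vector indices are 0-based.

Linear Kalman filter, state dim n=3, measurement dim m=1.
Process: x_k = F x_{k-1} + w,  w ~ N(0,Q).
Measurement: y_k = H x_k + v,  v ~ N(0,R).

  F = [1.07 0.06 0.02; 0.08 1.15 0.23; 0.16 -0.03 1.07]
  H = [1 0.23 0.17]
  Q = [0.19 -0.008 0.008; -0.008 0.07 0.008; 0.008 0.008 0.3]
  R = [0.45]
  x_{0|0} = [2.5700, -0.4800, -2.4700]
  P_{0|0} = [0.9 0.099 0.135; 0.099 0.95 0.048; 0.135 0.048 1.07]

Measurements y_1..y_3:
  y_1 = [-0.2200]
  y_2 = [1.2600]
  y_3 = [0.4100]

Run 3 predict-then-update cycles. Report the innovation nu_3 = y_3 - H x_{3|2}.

step 1: x^-=[2.6717, -0.9145, -2.2173]  P^-=[1.2429 0.2970 0.3391; 0.2970 1.4373 0.3433; 0.3391 0.3433 1.5911]  S=[2.0936]  K=[0.6538; 0.3276; 0.3289]  nu=[-2.3044]  x^+=[1.1651, -1.6695, -2.9752]  P^+=[0.3479 -0.1515 -0.1111; -0.1515 1.2126 0.1177; -0.1111 0.1177 1.3647]
step 2: x^-=[1.0870, -2.5110, -2.9469]  P^-=[0.5693 -0.0986 -0.0220; -0.0986 1.7784 0.4094; -0.0220 0.4094 1.8283]  S=[1.1454]  K=[0.4740; 0.3318; 0.3343]  nu=[1.2516]  x^+=[1.6802, -2.0958, -2.5285]  P^+=[0.3120 -0.2787 -0.2035; -0.2787 1.6522 0.2823; -0.2035 0.2823 1.7003]
step 3: x^-=[1.6215, -2.8573, -2.3738]  P^-=[0.5100 -0.2438 -0.1146; -0.2438 2.4376 0.6434; -0.1146 0.6434 2.1710]  S=[1.0509]  K=[0.4134; 0.4056; 0.3829]  nu=[-0.1508]  x^+=[1.5591, -2.9184, -2.4315]  P^+=[0.3304 -0.4200 -0.2810; -0.4200 2.2647 0.4802; -0.2810 0.4802 2.0169]

innov = [-0.1508]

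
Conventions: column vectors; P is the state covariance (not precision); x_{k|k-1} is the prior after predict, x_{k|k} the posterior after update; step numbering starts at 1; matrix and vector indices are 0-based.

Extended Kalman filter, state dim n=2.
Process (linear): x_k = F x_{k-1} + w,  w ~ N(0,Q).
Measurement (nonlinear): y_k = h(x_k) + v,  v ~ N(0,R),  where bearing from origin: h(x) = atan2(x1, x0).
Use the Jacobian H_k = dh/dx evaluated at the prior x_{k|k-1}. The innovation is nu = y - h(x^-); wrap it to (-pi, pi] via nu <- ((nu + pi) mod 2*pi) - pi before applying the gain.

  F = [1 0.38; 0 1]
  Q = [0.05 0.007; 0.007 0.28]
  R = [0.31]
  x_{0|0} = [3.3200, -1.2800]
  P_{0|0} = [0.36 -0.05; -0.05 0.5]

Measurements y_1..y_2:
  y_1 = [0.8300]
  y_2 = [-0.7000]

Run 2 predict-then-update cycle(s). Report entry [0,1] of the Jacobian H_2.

H_jac[0,1] = 0.3278

step 1: x^-=[2.8336, -1.2800]  P^-=[0.4442 0.1470; 0.1470 0.7800]  H_jac=[0.1324 0.2931]  S=[0.3962]  K=[0.2572; 0.6261]  nu=[1.2543]  x^+=[3.1562, -0.4946]  P^+=[0.4180 0.0832; 0.0832 0.6247]
step 2: x^-=[2.9682, -0.4946]  P^-=[0.6214 0.3276; 0.3276 0.9047]  H_jac=[0.0546 0.3278]  S=[0.4208]  K=[0.3358; 0.7473]  nu=[-0.5349]  x^+=[2.7886, -0.8943]  P^+=[0.5740 0.2220; 0.2220 0.6697]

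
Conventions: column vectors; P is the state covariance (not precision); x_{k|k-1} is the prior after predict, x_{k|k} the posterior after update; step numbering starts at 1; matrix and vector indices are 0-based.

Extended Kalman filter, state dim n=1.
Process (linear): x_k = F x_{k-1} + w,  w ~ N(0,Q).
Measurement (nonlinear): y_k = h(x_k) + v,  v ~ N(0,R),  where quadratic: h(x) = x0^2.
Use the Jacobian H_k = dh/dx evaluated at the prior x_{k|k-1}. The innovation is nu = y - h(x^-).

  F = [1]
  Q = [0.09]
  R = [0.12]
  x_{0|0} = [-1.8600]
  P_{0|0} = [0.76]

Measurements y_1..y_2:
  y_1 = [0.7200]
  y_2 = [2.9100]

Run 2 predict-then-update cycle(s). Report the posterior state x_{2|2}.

x_post = [-1.7134]

step 1: x^-=[-1.8600]  P^-=[0.8500]  H_jac=[-3.7200]  S=[11.8826]  K=[-0.2661]  nu=[-2.7396]  x^+=[-1.1310]  P^+=[0.0086]
step 2: x^-=[-1.1310]  P^-=[0.0986]  H_jac=[-2.2620]  S=[0.6244]  K=[-0.3571]  nu=[1.6309]  x^+=[-1.7134]  P^+=[0.0189]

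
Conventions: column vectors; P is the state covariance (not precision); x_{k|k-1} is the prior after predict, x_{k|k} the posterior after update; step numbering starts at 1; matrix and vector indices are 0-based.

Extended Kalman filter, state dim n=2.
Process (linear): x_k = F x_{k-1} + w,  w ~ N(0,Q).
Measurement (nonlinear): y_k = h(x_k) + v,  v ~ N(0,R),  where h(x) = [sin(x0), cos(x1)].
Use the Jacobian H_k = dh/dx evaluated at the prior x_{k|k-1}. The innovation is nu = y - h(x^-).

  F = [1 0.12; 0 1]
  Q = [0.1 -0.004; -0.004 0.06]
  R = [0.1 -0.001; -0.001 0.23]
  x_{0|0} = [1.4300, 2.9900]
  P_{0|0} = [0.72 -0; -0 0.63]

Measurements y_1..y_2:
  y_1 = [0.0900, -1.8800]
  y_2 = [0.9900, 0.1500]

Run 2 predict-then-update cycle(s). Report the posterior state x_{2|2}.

step 1: x^-=[1.7888, 2.9900]  P^-=[0.8291 0.0716; 0.0716 0.6900]  H_jac=[-0.2163 0.0000; 0.0000 -0.1510]  S=[0.1388 0.0013; 0.0013 0.2457]  K=[-1.2917 -0.0370; -0.1075 -0.4234]  nu=[-0.8863, -0.8915]  x^+=[2.9666, 3.4628]  P^+=[0.5971 0.0477; 0.0477 0.6442]
step 2: x^-=[3.3821, 3.4628]  P^-=[0.7178 0.1211; 0.1211 0.7042]  H_jac=[-0.9712 0.0000; 0.0000 0.3157]  S=[0.7771 -0.0381; -0.0381 0.3002]  K=[-0.8965 0.0135; -0.1157 0.7259]  nu=[1.2282, 1.0989]  x^+=[2.2959, 4.1183]  P^+=[0.0923 0.0127; 0.0127 0.5292]

x_post = [2.2959, 4.1183]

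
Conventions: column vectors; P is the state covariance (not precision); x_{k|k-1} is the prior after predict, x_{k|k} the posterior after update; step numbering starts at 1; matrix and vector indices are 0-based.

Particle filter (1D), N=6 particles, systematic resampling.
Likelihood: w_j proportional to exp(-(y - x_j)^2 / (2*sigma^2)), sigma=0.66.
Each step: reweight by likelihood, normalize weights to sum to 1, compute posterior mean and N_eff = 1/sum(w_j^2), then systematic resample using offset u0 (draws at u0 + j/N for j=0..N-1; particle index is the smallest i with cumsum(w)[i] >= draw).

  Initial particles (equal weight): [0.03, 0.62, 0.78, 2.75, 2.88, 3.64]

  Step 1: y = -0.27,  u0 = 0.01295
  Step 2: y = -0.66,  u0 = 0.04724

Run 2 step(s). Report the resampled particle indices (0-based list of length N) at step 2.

step 1: w=[0.5683, 0.2539, 0.1778, 0.0000, 0.0000, 0.0000]  mean=0.3132  Neff=2.3863  idx=[0, 0, 0, 0, 1, 2]
step 2: w=[0.2261, 0.2261, 0.2261, 0.2261, 0.0595, 0.0361]  mean=0.0922  Neff=4.7778  idx=[0, 0, 1, 2, 3, 3]

resampled_idx = [0, 0, 1, 2, 3, 3]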